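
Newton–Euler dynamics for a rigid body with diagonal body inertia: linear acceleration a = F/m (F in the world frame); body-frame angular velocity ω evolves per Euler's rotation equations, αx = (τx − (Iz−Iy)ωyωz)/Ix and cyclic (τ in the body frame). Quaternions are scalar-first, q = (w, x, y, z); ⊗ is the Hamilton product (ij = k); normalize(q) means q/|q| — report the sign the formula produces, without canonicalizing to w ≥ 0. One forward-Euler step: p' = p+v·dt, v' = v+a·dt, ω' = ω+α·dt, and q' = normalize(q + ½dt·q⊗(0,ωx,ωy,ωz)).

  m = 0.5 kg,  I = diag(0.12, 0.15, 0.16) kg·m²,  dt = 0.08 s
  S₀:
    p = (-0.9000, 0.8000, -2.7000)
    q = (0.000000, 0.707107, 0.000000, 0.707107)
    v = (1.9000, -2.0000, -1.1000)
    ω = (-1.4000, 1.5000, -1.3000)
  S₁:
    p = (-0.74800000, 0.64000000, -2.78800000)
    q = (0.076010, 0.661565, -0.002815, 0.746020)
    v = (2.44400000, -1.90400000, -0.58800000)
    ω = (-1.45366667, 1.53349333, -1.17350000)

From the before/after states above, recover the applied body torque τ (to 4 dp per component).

rate change Δω = (-0.05366667, 0.03349333, 0.12650000)
I·α + gyro = (-0.1000, -0.0100, 0.1900)

τ = (-0.1000, -0.0100, 0.1900)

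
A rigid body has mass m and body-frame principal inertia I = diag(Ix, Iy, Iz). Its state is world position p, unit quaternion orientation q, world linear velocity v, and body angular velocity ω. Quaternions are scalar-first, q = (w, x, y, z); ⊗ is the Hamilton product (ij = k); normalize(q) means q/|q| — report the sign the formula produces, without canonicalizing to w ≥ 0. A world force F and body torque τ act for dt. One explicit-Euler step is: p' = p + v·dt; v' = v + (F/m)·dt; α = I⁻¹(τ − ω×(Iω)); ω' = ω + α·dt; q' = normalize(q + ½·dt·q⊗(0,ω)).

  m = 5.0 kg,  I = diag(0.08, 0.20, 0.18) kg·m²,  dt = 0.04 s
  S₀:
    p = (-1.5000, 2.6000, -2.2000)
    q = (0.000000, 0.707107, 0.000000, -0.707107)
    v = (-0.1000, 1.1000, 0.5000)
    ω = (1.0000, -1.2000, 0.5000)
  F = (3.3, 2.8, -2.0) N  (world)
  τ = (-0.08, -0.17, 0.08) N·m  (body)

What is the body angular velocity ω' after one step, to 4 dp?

precession coupling ω×(Iω) = (0.0120, -0.0500, -0.1440)
angular accel α = (-1.1500, -0.6000, 1.2444)
new body rate ω' = (0.9540, -1.2240, 0.5498)

ω' = (0.9540, -1.2240, 0.5498)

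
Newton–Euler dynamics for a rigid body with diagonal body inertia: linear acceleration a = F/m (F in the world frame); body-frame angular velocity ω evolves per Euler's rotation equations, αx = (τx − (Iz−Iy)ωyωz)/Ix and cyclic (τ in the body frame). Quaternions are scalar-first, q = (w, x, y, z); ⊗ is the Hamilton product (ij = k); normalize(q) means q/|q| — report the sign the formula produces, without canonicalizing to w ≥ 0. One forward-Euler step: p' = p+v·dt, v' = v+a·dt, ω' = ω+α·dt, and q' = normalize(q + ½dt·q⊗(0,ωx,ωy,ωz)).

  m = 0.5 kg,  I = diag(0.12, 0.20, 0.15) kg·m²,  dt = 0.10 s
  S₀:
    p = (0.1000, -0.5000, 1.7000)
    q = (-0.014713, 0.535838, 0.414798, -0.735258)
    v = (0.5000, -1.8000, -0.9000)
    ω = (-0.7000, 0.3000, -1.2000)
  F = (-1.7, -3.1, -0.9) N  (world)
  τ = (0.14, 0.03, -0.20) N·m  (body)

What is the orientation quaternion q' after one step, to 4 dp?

2q̇ = q⊗(0,ω) = (-0.6316624, -0.2668811, 1.1532723, 0.4687656)
q' = normalize(q + ½dt·q⊗(0,ω)) = (-0.0462, 0.5212, 0.4713, -0.7100)

q' = (-0.0462, 0.5212, 0.4713, -0.7100)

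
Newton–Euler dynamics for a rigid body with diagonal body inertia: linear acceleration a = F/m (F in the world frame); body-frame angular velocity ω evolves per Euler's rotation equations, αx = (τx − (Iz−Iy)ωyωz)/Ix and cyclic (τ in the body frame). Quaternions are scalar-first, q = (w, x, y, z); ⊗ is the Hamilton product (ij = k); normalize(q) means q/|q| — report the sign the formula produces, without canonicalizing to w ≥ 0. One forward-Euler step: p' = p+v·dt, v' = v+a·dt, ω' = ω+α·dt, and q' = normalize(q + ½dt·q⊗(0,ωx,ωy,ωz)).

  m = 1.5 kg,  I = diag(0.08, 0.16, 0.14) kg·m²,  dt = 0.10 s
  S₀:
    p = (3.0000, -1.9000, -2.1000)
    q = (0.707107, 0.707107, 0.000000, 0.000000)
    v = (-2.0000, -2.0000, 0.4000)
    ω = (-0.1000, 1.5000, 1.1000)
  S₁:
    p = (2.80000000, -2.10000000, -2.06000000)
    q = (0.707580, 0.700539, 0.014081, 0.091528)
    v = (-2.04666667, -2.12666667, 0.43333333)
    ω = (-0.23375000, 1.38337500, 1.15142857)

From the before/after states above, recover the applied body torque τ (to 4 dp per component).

τ = (-0.1400, -0.1800, 0.0600)

ω₁ − ω₀ = (-0.13375000, -0.11662500, 0.05142857)
ω₀×(Iω₀) = (-0.0330, 0.0066, -0.0120)
applied torque τ = (-0.1400, -0.1800, 0.0600)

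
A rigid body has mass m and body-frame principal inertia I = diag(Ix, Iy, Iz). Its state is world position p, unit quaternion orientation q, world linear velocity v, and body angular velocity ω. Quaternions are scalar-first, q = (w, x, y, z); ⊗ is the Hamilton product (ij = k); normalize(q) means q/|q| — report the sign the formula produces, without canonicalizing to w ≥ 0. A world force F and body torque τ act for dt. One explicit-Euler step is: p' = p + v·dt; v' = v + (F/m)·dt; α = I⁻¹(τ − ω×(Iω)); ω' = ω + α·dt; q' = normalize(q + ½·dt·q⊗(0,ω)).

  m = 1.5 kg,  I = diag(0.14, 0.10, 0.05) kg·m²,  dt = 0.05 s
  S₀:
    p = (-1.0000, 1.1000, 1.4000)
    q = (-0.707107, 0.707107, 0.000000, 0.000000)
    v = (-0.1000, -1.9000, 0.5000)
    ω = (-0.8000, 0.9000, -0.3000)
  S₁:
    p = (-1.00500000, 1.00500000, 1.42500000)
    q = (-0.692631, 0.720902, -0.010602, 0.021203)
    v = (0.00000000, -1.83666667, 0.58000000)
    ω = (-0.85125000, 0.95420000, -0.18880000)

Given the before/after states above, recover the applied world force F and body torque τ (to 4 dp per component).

F = (3.0000, 1.9000, 2.4000)
τ = (-0.1300, 0.1300, 0.1400)

v₁ − v₀ = (0.10000000, 0.06333333, 0.08000000)
F = m·Δv/dt = (3.0000, 1.9000, 2.4000)
ω₁ − ω₀ = (-0.05125000, 0.05420000, 0.11120000)
ω₀×(Iω₀) = (0.0135, 0.0216, 0.0288)
I·α + gyro = (-0.1300, 0.1300, 0.1400)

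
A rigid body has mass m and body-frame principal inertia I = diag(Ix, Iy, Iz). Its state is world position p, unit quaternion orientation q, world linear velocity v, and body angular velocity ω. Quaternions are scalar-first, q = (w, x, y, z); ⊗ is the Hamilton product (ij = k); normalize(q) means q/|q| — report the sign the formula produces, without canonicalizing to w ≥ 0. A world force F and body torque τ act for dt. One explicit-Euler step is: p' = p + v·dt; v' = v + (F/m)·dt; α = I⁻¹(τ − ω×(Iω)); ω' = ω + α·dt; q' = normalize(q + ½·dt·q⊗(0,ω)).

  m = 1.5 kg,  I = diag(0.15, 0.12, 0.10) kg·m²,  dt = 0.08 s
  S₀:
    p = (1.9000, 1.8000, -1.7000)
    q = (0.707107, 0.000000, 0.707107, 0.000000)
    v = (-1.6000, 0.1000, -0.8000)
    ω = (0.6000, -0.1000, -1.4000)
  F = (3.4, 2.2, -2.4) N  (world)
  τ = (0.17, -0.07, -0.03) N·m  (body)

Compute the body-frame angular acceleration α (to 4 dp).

α = (1.1520, -0.2333, -0.3180)

gyro term ω×Iω = (-0.0028, -0.0420, 0.0018)
(τ − ω×Iω)/I = (1.1520, -0.2333, -0.3180)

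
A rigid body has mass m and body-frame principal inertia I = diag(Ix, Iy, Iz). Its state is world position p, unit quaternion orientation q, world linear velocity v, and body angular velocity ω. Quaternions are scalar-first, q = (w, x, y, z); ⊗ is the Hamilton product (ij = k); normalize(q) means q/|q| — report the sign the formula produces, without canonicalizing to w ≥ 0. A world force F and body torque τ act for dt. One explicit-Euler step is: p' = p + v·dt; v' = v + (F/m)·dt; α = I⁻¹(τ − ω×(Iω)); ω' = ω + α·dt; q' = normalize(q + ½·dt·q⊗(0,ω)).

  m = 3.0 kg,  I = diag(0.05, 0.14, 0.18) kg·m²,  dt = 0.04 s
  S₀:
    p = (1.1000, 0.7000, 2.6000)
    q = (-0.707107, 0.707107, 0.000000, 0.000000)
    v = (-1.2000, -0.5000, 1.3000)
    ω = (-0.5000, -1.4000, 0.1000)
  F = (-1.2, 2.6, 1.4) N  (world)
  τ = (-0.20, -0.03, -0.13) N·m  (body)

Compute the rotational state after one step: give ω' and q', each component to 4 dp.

ω' = (-0.6555, -1.4104, 0.0571)
q' = (-0.6997, 0.7139, 0.0184, -0.0212)

angular accel α = (-3.8880, -0.2607, -1.0722)
ω + α·dt = (-0.6555, -1.4104, 0.0571)
2q̇ = q⊗(0,ω) = (0.3535535, 0.3535535, 0.9192391, -1.0606605)
q' = normalize(q + ½dt·q⊗(0,ω)) = (-0.6997, 0.7139, 0.0184, -0.0212)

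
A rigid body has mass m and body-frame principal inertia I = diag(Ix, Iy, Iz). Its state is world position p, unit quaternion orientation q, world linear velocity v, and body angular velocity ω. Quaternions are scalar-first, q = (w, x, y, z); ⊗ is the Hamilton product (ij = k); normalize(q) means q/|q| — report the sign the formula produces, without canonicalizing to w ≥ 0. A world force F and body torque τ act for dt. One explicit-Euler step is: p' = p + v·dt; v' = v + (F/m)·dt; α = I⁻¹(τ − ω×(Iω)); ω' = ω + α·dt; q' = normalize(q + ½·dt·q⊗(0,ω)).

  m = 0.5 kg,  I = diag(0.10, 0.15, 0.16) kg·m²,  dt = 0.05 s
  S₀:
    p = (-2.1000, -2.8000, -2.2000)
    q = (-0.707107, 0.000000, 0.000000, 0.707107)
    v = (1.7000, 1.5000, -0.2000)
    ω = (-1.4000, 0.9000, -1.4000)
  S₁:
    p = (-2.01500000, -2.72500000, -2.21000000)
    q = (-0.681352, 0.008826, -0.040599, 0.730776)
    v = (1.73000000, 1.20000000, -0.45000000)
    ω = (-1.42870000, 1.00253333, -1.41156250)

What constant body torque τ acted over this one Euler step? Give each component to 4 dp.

τ = (-0.0700, 0.1900, -0.1000)

ω₁ − ω₀ = (-0.02870000, 0.10253333, -0.01156250)
precession coupling = (-0.0126, -0.1176, -0.0630)
applied torque τ = (-0.0700, 0.1900, -0.1000)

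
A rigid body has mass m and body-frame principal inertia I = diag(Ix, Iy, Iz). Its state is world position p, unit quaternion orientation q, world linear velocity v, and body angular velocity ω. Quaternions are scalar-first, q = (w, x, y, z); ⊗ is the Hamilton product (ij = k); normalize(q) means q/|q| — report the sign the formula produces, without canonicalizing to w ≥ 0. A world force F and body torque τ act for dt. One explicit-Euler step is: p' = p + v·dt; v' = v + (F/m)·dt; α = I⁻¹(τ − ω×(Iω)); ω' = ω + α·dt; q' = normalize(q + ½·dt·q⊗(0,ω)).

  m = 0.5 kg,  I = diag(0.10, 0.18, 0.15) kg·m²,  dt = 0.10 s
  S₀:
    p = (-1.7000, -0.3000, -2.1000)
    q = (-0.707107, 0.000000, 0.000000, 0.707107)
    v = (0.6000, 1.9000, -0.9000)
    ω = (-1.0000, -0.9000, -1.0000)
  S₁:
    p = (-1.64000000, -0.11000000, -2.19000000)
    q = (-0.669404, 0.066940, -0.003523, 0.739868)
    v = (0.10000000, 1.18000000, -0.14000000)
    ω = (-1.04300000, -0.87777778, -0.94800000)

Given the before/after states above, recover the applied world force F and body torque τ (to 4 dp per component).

ω₁ − ω₀ = (-0.04300000, 0.02222222, 0.05200000)
precession coupling = (-0.0270, -0.0500, 0.0720)
applied torque τ = (-0.0700, -0.0100, 0.1500)
velocity change Δv = (-0.50000000, -0.72000000, 0.76000000)
F = m·Δv/dt = (-2.5000, -3.6000, 3.8000)

F = (-2.5000, -3.6000, 3.8000)
τ = (-0.0700, -0.0100, 0.1500)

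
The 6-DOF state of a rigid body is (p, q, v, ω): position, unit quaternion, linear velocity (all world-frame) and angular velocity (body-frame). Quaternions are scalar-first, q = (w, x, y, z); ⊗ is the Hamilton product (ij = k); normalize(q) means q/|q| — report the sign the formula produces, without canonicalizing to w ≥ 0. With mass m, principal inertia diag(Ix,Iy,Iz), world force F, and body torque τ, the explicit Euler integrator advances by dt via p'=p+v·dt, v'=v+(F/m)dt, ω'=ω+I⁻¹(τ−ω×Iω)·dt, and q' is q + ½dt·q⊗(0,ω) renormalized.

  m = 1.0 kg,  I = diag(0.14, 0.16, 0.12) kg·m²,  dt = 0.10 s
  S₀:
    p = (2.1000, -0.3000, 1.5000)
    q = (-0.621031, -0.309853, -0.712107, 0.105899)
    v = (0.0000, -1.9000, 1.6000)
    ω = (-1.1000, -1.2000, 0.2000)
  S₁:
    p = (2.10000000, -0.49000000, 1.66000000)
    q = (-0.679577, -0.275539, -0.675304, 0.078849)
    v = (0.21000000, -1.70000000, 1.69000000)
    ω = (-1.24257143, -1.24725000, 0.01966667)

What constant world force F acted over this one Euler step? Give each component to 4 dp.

v₁ − v₀ = (0.21000000, 0.20000000, 0.09000000)
F = m·Δv/dt = (2.1000, 2.0000, 0.9000)

F = (2.1000, 2.0000, 0.9000)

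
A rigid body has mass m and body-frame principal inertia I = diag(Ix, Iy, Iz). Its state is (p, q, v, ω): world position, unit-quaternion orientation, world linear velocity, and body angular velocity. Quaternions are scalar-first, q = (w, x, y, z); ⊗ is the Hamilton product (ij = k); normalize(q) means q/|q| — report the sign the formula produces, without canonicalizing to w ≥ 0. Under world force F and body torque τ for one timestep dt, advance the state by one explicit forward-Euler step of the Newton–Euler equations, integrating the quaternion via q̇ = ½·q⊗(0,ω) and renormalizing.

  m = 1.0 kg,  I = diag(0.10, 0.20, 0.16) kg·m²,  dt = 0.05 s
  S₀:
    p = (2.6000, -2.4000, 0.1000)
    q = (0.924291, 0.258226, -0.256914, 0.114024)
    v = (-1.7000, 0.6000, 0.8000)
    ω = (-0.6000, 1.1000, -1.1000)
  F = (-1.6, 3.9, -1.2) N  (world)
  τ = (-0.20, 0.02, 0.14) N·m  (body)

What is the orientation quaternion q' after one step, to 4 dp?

q' = (0.9376, 0.2481, -0.2259, 0.0918)

q⊗(0,ω) = (0.5629674, -0.3973956, 1.2323543, -0.8868199)
q' = normalize(q + ½dt·q⊗(0,ω)) = (0.9376, 0.2481, -0.2259, 0.0918)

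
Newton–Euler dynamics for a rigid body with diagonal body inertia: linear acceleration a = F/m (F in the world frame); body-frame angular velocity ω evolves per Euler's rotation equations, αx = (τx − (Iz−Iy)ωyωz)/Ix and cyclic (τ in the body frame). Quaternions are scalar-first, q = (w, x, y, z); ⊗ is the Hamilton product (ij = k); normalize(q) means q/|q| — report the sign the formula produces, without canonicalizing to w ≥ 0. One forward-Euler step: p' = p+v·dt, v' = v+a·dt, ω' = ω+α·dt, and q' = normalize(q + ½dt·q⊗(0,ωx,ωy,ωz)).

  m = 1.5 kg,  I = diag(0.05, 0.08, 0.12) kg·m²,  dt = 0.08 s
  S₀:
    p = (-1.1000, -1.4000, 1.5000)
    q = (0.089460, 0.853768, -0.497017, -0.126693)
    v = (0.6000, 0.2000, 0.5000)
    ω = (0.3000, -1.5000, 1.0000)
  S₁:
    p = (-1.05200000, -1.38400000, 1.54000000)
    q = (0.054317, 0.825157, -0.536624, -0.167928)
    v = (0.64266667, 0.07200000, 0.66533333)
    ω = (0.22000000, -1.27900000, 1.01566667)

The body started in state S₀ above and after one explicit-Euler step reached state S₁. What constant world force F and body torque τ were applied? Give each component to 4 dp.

F = (0.8000, -2.4000, 3.1000)
τ = (-0.1100, 0.2000, 0.0100)

ω₁ − ω₀ = (-0.08000000, 0.22100000, 0.01566667)
ω₀×(Iω₀) = (-0.0600, -0.0210, -0.0135)
τ = I·(Δω/dt) + ω₀×(Iω₀) = (-0.1100, 0.2000, 0.0100)
v₁ − v₀ = (0.04266667, -0.12800000, 0.16533333)
F = m·Δv/dt = (0.8000, -2.4000, 3.1000)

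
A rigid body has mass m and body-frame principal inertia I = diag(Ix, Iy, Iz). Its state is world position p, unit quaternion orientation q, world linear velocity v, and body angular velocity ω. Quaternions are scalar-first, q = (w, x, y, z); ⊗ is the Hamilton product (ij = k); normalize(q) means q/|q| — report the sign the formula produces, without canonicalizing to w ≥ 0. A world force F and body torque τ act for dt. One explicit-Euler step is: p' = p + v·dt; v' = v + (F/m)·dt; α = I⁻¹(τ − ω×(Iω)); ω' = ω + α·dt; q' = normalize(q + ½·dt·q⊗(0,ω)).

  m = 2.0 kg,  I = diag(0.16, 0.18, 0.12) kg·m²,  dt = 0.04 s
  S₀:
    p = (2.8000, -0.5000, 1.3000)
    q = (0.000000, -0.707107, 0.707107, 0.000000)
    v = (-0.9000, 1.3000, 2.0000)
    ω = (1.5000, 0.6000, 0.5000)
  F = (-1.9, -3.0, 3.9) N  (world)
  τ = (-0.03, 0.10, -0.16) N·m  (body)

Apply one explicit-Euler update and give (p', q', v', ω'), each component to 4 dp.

p' = (2.7640, -0.4480, 1.3800)
q' = (0.0127, -0.6996, 0.7138, -0.0297)
v' = (-0.9380, 1.2400, 2.0780)
ω' = (1.4970, 0.6156, 0.4407)

p' = p + v·dt = (2.7640, -0.4480, 1.3800)
v' = v + a·dt = (-0.9380, 1.2400, 2.0780)
(τ − ω×Iω)/I = (-0.0750, 0.3889, -1.4833)
new body rate ω' = (1.4970, 0.6156, 0.4407)
q⊗(0,ω) = (0.6363963, 0.3535535, 0.3535535, -1.4849247)
q + ½dt·q⊗(0,ω), renormalized = (0.0127, -0.6996, 0.7138, -0.0297)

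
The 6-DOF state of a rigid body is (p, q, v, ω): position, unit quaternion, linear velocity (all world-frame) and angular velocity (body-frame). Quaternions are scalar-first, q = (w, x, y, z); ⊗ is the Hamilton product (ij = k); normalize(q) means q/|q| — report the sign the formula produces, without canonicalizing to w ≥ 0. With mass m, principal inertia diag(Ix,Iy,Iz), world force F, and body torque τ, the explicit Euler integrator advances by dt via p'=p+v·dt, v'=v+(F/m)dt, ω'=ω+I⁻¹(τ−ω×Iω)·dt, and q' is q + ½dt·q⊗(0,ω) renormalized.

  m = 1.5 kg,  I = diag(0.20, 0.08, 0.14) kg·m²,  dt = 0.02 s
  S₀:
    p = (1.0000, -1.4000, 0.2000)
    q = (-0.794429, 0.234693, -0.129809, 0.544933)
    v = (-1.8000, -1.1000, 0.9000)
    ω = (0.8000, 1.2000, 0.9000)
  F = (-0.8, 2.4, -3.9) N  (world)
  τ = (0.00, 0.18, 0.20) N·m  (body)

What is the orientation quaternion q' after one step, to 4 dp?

Hamilton product q⊗(0,ω) = (-0.5224233, -1.4062909, -0.7285921, -0.3295073)
q + ½dt·q⊗(0,ω), renormalized = (-0.7995, 0.2206, -0.1371, 0.5416)

q' = (-0.7995, 0.2206, -0.1371, 0.5416)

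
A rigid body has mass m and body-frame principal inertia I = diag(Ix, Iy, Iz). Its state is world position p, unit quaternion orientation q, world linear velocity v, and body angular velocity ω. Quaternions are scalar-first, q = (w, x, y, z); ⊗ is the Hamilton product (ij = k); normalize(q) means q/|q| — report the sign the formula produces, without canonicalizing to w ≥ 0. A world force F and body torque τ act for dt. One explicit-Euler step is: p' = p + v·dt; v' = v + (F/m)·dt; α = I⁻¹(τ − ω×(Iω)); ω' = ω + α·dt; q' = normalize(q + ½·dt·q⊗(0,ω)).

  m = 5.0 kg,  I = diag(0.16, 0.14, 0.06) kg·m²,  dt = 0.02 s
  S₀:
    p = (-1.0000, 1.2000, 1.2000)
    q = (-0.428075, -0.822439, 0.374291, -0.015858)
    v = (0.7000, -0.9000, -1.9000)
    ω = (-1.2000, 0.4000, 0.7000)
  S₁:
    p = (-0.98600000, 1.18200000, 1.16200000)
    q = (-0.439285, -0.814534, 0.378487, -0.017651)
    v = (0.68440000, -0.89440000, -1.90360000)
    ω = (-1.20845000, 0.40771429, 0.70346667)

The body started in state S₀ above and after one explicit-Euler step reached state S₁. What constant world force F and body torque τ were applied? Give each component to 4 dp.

ω₁ − ω₀ = (-0.00845000, 0.00771429, 0.00346667)
ω₀×(Iω₀) = (-0.0224, -0.0840, 0.0096)
applied torque τ = (-0.0900, -0.0300, 0.0200)
Δv = v₁−v₀ = (-0.01560000, 0.00560000, -0.00360000)
applied force F = (-3.9000, 1.4000, -0.9000)

F = (-3.9000, 1.4000, -0.9000)
τ = (-0.0900, -0.0300, 0.0200)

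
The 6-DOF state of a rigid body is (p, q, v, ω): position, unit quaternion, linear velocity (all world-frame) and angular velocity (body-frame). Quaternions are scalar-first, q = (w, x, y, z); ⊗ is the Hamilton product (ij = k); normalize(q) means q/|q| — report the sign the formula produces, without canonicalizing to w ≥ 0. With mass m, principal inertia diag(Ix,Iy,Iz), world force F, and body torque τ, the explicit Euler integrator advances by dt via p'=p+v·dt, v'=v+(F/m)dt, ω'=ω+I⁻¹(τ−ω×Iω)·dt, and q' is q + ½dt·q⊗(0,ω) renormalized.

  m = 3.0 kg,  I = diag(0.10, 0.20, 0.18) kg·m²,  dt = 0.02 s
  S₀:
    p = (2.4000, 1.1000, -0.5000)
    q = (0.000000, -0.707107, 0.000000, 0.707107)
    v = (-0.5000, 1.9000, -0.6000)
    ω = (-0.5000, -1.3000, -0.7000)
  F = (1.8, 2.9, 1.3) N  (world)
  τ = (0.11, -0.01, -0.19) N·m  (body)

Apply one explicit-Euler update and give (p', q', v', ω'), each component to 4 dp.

p' = (2.3900, 1.1380, -0.5120)
q' = (0.0014, -0.6978, -0.0085, 0.7162)
v' = (-0.4880, 1.9193, -0.5913)
ω' = (-0.4744, -1.2982, -0.7283)

a = (0.6000, 0.9667, 0.4333)
new position p' = (2.3900, 1.1380, -0.5120)
new velocity v' = (-0.4880, 1.9193, -0.5913)
ω×(Iω) gyroscopic = (-0.0182, -0.0280, 0.0650)
(τ − ω×Iω)/I = (1.2820, 0.0900, -1.4167)
ω + α·dt = (-0.4744, -1.2982, -0.7283)
2q̇ = q⊗(0,ω) = (0.1414214, 0.9192391, -0.8485284, 0.9192391)
q + ½dt·q⊗(0,ω), renormalized = (0.0014, -0.6978, -0.0085, 0.7162)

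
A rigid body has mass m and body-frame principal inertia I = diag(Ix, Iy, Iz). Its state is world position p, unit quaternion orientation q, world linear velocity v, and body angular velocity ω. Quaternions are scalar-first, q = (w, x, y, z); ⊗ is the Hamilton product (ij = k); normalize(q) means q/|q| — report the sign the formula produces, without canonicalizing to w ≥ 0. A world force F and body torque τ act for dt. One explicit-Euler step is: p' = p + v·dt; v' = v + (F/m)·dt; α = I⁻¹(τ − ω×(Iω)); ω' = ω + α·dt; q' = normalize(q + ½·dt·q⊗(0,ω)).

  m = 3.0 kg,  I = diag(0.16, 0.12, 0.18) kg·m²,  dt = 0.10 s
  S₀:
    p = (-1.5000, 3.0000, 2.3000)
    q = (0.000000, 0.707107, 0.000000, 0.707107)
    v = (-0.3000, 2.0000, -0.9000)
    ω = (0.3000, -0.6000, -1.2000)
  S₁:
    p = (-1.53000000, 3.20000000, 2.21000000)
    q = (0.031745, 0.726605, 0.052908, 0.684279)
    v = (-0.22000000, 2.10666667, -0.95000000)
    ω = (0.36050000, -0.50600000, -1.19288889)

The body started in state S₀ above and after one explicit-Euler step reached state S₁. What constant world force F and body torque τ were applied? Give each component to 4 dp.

velocity change Δv = (0.08000000, 0.10666667, -0.05000000)
m·(v₁−v₀)/dt = (2.4000, 3.2000, -1.5000)
rate change Δω = (0.06050000, 0.09400000, 0.00711111)
τ = I·(Δω/dt) + ω₀×(Iω₀) = (0.1400, 0.1200, 0.0200)

F = (2.4000, 3.2000, -1.5000)
τ = (0.1400, 0.1200, 0.0200)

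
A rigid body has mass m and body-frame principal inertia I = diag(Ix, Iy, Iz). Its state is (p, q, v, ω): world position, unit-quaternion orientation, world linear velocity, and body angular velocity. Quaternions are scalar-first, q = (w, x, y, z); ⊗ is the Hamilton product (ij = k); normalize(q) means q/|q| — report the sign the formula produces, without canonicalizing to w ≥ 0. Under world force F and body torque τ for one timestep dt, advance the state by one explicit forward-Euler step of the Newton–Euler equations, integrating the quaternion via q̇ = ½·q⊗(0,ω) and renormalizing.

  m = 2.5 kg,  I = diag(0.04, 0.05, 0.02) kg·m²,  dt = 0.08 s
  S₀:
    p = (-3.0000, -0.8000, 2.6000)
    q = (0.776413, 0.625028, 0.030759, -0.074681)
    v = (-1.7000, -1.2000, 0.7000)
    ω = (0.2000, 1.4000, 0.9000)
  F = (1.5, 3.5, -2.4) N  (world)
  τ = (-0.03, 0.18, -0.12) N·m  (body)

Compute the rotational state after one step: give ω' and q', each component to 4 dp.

precession coupling ω×(Iω) = (-0.0378, 0.0036, 0.0028)
(τ − ω×Iω)/I = (0.1950, 3.5280, -6.1400)
ω' = ω + α·dt = (0.2156, 1.6822, 0.4088)
q⊗(0,ω) = (-0.1008553, 0.2875191, 0.5095168, 1.5676591)
updated quaternion q' = (0.7706, 0.6351, 0.0510, -0.0119)

ω' = (0.2156, 1.6822, 0.4088)
q' = (0.7706, 0.6351, 0.0510, -0.0119)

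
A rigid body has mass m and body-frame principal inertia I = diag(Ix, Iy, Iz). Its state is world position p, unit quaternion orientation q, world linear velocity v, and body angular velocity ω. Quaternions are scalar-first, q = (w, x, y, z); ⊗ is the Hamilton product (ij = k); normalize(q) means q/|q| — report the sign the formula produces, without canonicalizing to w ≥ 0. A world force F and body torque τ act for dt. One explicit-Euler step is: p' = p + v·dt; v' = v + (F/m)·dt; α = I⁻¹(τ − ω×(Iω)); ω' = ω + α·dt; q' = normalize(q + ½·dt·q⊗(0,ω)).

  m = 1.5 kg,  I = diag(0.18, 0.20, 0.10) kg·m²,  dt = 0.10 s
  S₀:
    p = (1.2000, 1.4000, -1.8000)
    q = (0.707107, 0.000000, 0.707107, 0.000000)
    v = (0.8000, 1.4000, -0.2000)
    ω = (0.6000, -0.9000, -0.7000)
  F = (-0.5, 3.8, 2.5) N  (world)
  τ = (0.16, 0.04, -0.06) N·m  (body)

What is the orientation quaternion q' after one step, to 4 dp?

q' = (0.7374, -0.0035, 0.6739, -0.0459)

Hamilton product q⊗(0,ω) = (0.6363963, -0.0707107, -0.6363963, -0.9192391)
q + ½dt·q⊗(0,ω), renormalized = (0.7374, -0.0035, 0.6739, -0.0459)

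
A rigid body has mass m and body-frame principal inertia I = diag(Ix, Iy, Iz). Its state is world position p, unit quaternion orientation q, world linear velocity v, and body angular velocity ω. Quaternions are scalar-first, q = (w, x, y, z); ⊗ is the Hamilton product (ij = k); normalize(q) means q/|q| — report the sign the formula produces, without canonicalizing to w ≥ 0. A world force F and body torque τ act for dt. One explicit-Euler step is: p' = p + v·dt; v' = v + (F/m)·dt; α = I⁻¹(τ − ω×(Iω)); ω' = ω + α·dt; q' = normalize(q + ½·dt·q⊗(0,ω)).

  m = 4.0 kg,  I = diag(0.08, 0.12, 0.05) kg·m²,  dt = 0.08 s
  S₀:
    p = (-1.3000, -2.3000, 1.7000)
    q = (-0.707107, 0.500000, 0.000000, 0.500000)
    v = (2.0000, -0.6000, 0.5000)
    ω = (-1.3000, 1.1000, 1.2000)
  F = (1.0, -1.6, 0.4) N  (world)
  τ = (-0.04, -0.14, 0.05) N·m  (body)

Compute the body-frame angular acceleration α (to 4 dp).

α = (0.6550, -0.7767, 2.1440)

precession coupling ω×(Iω) = (-0.0924, -0.0468, -0.0572)
α = I⁻¹(τ − ω×Iω) = (0.6550, -0.7767, 2.1440)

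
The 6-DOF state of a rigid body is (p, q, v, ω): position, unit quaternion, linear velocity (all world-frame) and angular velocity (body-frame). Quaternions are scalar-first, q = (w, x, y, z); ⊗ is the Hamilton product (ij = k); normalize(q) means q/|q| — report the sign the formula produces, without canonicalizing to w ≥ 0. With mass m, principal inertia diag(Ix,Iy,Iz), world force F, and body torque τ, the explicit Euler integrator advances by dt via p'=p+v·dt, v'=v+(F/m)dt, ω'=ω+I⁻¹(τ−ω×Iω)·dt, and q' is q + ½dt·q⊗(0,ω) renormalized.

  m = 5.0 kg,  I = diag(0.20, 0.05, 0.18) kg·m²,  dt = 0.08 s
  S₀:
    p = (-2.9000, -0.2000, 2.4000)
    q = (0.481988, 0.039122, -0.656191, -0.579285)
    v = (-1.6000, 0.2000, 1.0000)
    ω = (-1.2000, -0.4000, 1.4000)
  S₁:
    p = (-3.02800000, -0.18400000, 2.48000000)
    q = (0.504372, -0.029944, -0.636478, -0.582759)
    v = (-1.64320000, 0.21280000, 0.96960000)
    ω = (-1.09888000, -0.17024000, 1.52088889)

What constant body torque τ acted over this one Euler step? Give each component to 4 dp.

τ = (0.1800, 0.1100, 0.2000)

ω₁ − ω₀ = (0.10112000, 0.22976000, 0.12088889)
τ = I·(Δω/dt) + ω₀×(Iω₀) = (0.1800, 0.1100, 0.2000)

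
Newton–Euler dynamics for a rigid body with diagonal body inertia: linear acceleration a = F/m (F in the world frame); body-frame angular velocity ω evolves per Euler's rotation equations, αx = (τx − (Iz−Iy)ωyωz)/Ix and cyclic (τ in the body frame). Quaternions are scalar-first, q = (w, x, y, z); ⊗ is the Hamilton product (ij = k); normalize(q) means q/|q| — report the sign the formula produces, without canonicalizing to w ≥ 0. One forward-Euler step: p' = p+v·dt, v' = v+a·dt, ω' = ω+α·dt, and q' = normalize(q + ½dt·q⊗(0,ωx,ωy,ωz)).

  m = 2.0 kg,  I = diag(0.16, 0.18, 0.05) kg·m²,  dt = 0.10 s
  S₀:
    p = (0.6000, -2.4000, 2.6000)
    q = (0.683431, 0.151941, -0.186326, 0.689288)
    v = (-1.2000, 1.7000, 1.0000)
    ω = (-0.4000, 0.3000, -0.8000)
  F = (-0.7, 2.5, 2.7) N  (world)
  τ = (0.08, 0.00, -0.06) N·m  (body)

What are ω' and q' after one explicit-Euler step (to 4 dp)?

ω' = (-0.3695, 0.2804, -0.9152)
q' = (0.7160, 0.1352, -0.1836, 0.6598)

α = I⁻¹(τ − ω×Iω) = (0.3050, -0.1956, -1.1520)
ω + α·dt = (-0.3695, 0.2804, -0.9152)
q⊗(0,ω) = (0.6681046, -0.3310980, 0.0508669, -0.5756929)
updated quaternion q' = (0.7160, 0.1352, -0.1836, 0.6598)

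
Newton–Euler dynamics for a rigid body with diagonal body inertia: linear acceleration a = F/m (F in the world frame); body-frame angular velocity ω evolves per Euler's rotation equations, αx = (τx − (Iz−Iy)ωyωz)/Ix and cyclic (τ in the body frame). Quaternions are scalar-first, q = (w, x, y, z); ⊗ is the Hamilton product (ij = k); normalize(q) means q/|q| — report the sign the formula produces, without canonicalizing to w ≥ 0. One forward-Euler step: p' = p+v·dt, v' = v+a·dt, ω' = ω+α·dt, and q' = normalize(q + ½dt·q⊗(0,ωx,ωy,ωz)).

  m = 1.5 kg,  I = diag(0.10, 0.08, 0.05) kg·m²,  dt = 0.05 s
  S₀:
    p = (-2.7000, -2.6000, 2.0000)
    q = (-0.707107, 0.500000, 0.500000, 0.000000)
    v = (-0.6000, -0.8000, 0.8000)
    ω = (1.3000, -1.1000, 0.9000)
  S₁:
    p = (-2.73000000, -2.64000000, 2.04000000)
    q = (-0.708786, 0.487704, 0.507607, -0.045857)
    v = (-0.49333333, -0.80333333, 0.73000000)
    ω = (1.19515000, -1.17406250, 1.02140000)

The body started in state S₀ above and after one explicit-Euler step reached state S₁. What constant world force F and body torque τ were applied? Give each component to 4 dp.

F = (3.2000, -0.1000, -2.1000)
τ = (-0.1800, -0.0600, 0.1500)

Δv = v₁−v₀ = (0.10666667, -0.00333333, -0.07000000)
m·(v₁−v₀)/dt = (3.2000, -0.1000, -2.1000)
rate change Δω = (-0.10485000, -0.07406250, 0.12140000)
gyro term ω₀×Iω₀ = (0.0297, 0.0585, 0.0286)
I·α + gyro = (-0.1800, -0.0600, 0.1500)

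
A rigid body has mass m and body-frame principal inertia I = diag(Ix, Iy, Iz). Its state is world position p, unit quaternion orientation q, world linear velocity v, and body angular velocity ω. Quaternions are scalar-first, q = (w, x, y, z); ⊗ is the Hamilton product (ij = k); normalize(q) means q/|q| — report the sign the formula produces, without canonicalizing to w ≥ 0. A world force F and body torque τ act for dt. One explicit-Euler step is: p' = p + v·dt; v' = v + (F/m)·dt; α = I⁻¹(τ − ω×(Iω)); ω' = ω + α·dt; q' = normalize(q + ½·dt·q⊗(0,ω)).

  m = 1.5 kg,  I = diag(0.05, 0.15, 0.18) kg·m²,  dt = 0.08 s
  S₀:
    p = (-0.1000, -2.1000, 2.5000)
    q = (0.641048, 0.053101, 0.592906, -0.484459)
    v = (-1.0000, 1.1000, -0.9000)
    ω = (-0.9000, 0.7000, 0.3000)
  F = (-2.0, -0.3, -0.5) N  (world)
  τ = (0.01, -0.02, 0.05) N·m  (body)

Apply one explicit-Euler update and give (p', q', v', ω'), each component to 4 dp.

p' = (-0.1800, -2.0120, 2.4280)
q' = (0.6315, 0.0506, 0.6270, -0.4534)
v' = (-1.1067, 1.0840, -0.9267)
ω' = (-0.8941, 0.6706, 0.3502)

a = (-1.3333, -0.2000, -0.3333)
p' = p + v·dt = (-0.1800, -2.0120, 2.4280)
v' = v + a·dt = (-1.1067, 1.0840, -0.9267)
ω×(Iω) gyroscopic = (0.0063, 0.0351, -0.0630)
(τ − ω×Iω)/I = (0.0740, -0.3673, 0.6278)
ω' = ω + α·dt = (-0.8941, 0.6706, 0.3502)
2q̇ = q⊗(0,ω) = (-0.2219056, -0.0599501, 0.8688164, 0.7631005)
updated quaternion q' = (0.6315, 0.0506, 0.6270, -0.4534)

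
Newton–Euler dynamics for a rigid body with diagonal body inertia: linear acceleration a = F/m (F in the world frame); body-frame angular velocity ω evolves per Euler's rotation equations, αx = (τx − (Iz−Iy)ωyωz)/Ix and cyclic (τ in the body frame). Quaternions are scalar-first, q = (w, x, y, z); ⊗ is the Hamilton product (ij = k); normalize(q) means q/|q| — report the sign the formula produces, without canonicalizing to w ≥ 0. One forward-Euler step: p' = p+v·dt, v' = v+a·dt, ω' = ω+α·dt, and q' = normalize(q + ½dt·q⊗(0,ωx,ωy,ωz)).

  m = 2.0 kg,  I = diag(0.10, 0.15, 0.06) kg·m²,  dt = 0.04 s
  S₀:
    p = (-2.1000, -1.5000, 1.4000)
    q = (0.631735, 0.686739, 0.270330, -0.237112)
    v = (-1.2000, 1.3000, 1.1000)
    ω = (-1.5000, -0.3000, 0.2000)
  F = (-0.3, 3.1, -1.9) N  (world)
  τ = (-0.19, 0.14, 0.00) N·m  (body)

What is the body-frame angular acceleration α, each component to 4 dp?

gyro term ω×Iω = (0.0054, -0.0120, 0.0225)
α = I⁻¹(τ − ω×Iω) = (-1.9540, 1.0133, -0.3750)

α = (-1.9540, 1.0133, -0.3750)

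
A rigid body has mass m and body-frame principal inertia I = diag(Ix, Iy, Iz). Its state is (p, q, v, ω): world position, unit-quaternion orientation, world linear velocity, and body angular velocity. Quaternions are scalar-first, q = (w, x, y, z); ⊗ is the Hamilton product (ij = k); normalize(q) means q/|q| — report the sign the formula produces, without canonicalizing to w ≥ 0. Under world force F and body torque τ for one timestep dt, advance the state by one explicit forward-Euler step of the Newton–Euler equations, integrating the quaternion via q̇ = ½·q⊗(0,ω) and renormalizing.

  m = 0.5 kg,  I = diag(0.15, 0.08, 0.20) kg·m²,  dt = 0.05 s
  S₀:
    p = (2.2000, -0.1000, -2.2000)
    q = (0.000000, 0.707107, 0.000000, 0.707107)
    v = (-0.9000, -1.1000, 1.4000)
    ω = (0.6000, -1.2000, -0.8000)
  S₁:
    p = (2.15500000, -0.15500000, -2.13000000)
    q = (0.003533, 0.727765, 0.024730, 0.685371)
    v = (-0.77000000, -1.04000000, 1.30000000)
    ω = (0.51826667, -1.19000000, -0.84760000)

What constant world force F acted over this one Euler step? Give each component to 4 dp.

F = (1.3000, 0.6000, -1.0000)

Δv = v₁−v₀ = (0.13000000, 0.06000000, -0.10000000)
applied force F = (1.3000, 0.6000, -1.0000)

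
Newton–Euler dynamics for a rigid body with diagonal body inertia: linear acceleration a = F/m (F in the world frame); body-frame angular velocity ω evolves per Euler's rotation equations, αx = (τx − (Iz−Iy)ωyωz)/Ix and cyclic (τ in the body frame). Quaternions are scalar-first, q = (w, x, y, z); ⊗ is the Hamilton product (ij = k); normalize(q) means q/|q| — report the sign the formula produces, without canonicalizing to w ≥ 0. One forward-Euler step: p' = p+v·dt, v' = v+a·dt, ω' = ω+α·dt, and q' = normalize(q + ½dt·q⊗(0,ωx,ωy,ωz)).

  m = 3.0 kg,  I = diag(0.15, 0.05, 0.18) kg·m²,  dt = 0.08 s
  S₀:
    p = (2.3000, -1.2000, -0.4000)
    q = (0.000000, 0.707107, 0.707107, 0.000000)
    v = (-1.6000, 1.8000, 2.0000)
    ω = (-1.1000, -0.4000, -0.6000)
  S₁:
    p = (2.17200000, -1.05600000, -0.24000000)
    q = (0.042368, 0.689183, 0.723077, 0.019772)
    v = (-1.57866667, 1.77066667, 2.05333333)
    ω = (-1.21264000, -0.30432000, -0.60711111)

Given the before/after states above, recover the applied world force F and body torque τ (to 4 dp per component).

F = (0.8000, -1.1000, 2.0000)
τ = (-0.1800, 0.0400, -0.0600)

Δv = v₁−v₀ = (0.02133333, -0.02933333, 0.05333333)
applied force F = (0.8000, -1.1000, 2.0000)
rate change Δω = (-0.11264000, 0.09568000, -0.00711111)
gyro term ω₀×Iω₀ = (0.0312, -0.0198, -0.0440)
I·α + gyro = (-0.1800, 0.0400, -0.0600)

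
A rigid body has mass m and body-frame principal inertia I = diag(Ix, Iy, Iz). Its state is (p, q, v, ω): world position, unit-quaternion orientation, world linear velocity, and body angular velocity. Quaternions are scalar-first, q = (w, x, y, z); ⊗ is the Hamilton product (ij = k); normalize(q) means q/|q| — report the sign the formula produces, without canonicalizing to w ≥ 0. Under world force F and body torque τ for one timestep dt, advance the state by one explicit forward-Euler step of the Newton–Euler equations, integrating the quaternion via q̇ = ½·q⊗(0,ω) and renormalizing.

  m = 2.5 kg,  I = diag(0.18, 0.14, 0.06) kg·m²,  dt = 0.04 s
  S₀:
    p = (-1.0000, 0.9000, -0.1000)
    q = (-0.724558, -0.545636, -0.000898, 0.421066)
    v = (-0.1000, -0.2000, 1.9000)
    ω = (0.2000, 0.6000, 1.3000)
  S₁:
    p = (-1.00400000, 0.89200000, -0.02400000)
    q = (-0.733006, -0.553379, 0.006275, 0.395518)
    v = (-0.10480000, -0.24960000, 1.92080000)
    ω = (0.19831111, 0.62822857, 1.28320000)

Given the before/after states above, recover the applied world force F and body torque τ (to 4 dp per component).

F = (-0.3000, -3.1000, 1.3000)
τ = (-0.0700, 0.1300, -0.0300)

v₁ − v₀ = (-0.00480000, -0.04960000, 0.02080000)
F = m·Δv/dt = (-0.3000, -3.1000, 1.3000)
Δω = ω₁−ω₀ = (-0.00168889, 0.02822857, -0.01680000)
precession coupling = (-0.0624, 0.0312, -0.0048)
I·α + gyro = (-0.0700, 0.1300, -0.0300)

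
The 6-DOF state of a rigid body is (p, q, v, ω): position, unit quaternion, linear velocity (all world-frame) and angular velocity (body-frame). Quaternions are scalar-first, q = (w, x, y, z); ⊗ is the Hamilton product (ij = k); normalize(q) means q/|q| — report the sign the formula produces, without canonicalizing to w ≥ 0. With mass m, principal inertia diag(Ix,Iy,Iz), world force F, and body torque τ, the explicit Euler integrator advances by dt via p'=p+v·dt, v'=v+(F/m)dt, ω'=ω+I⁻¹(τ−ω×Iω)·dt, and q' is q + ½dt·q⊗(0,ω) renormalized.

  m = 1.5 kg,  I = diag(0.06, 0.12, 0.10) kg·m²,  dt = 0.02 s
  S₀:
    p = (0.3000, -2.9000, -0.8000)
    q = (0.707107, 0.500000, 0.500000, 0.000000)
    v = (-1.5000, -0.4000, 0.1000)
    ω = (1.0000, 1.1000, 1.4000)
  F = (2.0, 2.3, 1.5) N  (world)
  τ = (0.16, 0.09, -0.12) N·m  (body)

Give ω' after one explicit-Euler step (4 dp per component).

ω×(Iω) gyroscopic = (-0.0308, -0.0560, 0.0660)
angular accel α = (3.1800, 1.2167, -1.8600)
new body rate ω' = (1.0636, 1.1243, 1.3628)

ω' = (1.0636, 1.1243, 1.3628)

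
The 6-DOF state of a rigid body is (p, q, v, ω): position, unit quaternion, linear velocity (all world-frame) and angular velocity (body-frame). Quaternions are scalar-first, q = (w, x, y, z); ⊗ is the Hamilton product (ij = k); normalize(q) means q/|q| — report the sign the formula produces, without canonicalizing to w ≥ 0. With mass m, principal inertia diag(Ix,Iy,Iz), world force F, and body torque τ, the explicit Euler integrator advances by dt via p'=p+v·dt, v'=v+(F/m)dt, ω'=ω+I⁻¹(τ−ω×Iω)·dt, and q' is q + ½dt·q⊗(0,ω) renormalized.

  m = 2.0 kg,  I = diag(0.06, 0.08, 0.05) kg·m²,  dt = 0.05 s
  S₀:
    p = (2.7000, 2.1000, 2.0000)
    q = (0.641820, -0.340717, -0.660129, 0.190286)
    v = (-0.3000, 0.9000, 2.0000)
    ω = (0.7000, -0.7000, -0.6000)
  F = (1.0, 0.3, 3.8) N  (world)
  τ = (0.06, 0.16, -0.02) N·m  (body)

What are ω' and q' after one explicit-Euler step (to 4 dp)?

ω' = (0.7605, -0.5974, -0.6102)
q' = (0.6388, -0.3161, -0.6729, 0.1981)

precession coupling ω×(Iω) = (-0.0126, -0.0042, -0.0098)
α = I⁻¹(τ − ω×Iω) = (1.2100, 2.0525, -0.2040)
ω' = ω + α·dt = (0.7605, -0.5974, -0.6102)
2q̇ = q⊗(0,ω) = (-0.1094168, 0.9785516, -0.5205040, 0.3155002)
updated quaternion q' = (0.6388, -0.3161, -0.6729, 0.1981)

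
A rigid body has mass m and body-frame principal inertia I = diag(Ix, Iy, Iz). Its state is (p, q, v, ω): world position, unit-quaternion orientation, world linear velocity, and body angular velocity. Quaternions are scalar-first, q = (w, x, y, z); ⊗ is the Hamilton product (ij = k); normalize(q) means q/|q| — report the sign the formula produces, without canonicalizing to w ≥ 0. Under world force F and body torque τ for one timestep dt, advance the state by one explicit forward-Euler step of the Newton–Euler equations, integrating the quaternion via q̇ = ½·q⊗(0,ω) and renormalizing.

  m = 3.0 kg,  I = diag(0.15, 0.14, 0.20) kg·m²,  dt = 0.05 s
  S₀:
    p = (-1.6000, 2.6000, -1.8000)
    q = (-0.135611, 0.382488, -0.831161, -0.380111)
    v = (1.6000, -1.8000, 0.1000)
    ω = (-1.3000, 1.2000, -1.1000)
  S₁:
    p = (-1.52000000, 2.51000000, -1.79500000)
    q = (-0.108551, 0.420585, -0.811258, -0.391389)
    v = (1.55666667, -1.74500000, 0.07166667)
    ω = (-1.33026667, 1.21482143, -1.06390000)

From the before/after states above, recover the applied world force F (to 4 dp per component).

velocity change Δv = (-0.04333333, 0.05500000, -0.02833333)
applied force F = (-2.6000, 3.3000, -1.7000)

F = (-2.6000, 3.3000, -1.7000)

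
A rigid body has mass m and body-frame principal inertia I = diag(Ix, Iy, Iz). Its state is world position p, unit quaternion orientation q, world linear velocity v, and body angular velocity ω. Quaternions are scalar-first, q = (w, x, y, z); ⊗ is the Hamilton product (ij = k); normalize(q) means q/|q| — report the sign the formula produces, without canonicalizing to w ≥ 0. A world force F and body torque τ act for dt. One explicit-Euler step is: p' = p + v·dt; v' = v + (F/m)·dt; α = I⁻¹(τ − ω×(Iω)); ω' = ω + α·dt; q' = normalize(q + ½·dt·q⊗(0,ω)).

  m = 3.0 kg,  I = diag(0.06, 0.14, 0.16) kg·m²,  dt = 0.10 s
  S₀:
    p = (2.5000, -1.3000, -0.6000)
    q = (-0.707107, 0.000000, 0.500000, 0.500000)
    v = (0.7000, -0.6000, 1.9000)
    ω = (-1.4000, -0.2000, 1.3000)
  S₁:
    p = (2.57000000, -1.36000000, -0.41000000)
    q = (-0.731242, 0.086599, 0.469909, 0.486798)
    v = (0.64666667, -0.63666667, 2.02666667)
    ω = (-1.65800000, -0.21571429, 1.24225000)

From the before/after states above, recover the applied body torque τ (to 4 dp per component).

ω₁ − ω₀ = (-0.25800000, -0.01571429, -0.05775000)
I·α + gyro = (-0.1600, 0.1600, -0.0700)

τ = (-0.1600, 0.1600, -0.0700)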